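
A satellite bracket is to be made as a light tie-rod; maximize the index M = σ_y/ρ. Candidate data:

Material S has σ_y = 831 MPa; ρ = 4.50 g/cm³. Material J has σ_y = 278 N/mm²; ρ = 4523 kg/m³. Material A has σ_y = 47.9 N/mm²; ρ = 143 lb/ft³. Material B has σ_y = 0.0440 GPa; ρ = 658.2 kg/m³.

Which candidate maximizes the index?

material S

Putting every candidate on a common basis:
  material S: σ_y = 831.0 MPa, ρ = 4500 kg/m³
  material J: σ_y = 278.0 MPa, ρ = 4523 kg/m³
  material A: σ_y = 47.90 MPa, ρ = 2291 kg/m³
  material B: σ_y = 44.00 MPa, ρ = 658.2 kg/m³
  material S: M = 185 kN·m/kg
  material B: M = 66.8 kN·m/kg
  material J: M = 61.5 kN·m/kg
  material A: M = 20.9 kN·m/kg
Highest index: material S.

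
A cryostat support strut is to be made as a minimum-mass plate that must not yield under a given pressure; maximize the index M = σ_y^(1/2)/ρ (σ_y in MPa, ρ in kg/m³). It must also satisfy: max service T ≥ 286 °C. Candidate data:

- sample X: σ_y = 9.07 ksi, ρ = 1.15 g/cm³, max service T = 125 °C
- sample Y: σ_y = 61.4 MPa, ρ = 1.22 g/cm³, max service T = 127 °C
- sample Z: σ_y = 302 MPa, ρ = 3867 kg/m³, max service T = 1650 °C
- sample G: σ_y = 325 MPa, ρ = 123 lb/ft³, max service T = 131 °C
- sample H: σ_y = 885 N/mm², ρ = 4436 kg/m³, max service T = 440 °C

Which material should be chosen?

sample H

Screen on constraints: max service T ≥ 286 °C. Survivors: sample Z, sample H.
Convert each candidate to consistent units, then evaluate M:
  sample Z: σ_y = 302.0 MPa, ρ = 3867 kg/m³
  sample H: σ_y = 885.0 MPa, ρ = 4436 kg/m³
  sample H: M = 6.71×10⁻³
  sample Z: M = 4.49×10⁻³
Highest index: sample H.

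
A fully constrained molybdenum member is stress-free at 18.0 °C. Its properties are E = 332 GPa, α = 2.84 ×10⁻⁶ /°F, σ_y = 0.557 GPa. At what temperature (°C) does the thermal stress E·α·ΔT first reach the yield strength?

346 °C

α = 2.84×10⁻⁶/°F × 9/5 = 5.11×10⁻⁶/K.
σ_y = 0.557 GPa = 557.0 MPa.
E·α·ΔT = 557.0 MPa ⇒ ΔT = 557.0 / (332.0×10³ × 5.11×10⁻⁶) = 328.2 K.
T = 18.0 + 328.2 = 346.2 °C.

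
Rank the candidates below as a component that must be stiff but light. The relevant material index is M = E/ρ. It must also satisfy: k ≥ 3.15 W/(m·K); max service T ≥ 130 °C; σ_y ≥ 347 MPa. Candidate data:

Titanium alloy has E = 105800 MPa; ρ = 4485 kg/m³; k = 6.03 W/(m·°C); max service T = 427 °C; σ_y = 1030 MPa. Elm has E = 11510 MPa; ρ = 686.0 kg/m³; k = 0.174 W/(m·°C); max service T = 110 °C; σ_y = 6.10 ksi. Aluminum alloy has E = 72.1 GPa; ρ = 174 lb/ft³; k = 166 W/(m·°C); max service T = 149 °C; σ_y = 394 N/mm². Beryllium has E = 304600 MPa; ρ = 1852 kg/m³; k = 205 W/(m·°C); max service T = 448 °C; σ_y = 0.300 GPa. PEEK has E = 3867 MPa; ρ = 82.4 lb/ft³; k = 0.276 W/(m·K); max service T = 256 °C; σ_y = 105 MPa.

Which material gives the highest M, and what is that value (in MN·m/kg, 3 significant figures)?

aluminum alloy, M = 25.9 MN·m/kg

Screen on constraints: k ≥ 3.15 W/(m·K); max service T ≥ 130 °C; σ_y ≥ 347 MPa. Survivors: titanium alloy, aluminum alloy.
In SI units:
  titanium alloy: E = 105.8 GPa, ρ = 4485 kg/m³
  aluminum alloy: E = 72.10 GPa, ρ = 2787 kg/m³
  aluminum alloy: M = 25.9 MN·m/kg
  titanium alloy: M = 23.6 MN·m/kg
Aluminum alloy has the largest M.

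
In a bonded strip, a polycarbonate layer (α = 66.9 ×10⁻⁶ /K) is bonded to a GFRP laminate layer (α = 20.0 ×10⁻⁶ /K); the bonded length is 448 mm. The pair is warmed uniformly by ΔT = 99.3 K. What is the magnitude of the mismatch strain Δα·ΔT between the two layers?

4.66×10⁻³

Δα = |66.9 − 20.0|×10⁻⁶/K = 46.9×10⁻⁶/K.
Mismatch strain = Δα·ΔT = 46.9×10⁻⁶ × 99.3 = 4.66×10⁻³.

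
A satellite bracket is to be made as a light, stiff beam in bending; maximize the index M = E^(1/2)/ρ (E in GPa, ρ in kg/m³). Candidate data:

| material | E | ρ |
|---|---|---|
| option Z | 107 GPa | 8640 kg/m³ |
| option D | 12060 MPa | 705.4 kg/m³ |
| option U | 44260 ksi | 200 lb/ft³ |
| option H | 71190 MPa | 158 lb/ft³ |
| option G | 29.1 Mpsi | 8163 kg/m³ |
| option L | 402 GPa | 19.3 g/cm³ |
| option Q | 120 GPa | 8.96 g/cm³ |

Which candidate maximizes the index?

option U

In SI units:
  option Z: E = 107.0 GPa, ρ = 8640 kg/m³
  option D: E = 12.06 GPa, ρ = 705.4 kg/m³
  option U: E = 305.2 GPa, ρ = 3204 kg/m³
  option H: E = 71.19 GPa, ρ = 2531 kg/m³
  option G: E = 200.6 GPa, ρ = 8163 kg/m³
  option L: E = 402.0 GPa, ρ = 19300 kg/m³
  option Q: E = 120.0 GPa, ρ = 8960 kg/m³
  option U: M = 5.45×10⁻³
  option D: M = 4.92×10⁻³
  option H: M = 3.33×10⁻³
  option G: M = 1.74×10⁻³
  option Q: M = 1.22×10⁻³
  option Z: M = 1.20×10⁻³
  option L: M = 1.04×10⁻³
Option U ranks first.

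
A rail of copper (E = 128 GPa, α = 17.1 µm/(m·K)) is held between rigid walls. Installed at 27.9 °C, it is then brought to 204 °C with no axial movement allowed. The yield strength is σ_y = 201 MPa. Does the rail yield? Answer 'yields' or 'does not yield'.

ΔT = 176.1 K. Constrained thermal stress σ = E·α·ΔT = 128.0×10³ MPa × 17.1×10⁻⁶ × 176.1 = 385 MPa (compressive).
Compare to σ_y = 201 MPa: σ ≥ σ_y, so it yields.

yields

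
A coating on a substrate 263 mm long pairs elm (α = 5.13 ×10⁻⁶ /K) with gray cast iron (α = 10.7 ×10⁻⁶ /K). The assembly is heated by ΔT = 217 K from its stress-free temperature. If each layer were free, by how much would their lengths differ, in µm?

318 µm

Δα = |5.13 − 10.7|×10⁻⁶/K = 5.57×10⁻⁶/K.
ΔL_mismatch = Δα·L·ΔT = 5.57×10⁻⁶ × 263.0 mm × 217.0 K = 318 µm.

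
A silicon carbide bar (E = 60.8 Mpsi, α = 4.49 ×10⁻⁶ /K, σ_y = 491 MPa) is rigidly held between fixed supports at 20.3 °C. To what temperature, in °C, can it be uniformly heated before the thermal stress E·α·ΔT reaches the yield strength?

281 °C

E = 60.8 Mpsi = 419.2 GPa.
E·α·ΔT = 491.0 MPa ⇒ ΔT = 491.0 / (419.2×10³ × 4.49×10⁻⁶) = 260.9 K.
T = 20.3 + 260.9 = 281.2 °C.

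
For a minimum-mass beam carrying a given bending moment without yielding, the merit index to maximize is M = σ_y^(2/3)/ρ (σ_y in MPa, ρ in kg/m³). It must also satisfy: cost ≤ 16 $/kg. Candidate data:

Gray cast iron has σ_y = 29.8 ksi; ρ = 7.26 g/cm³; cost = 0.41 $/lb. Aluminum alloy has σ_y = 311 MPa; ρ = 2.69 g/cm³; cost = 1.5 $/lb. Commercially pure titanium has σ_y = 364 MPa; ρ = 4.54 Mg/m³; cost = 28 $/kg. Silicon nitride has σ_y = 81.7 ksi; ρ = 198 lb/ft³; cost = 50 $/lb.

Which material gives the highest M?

aluminum alloy

Screen on constraints: cost ≤ 16 $/kg. Survivors: gray cast iron, aluminum alloy.
Putting every candidate on a common basis:
  gray cast iron: σ_y = 205.5 MPa, ρ = 7260 kg/m³
  aluminum alloy: σ_y = 311.0 MPa, ρ = 2690 kg/m³
  aluminum alloy: M = 17.1×10⁻³
  gray cast iron: M = 4.80×10⁻³
Aluminum alloy ranks first.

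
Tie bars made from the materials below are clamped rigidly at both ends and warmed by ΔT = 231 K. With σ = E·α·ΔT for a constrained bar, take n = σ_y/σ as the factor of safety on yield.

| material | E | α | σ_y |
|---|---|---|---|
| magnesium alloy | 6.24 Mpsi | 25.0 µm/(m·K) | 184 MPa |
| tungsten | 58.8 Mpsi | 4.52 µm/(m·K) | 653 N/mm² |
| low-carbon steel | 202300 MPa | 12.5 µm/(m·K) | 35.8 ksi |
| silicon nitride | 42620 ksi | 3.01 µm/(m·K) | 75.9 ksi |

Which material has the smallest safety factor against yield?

low-carbon steel

With everything in SI (GPa, ×10⁻⁶/K, MPa):
  magnesium alloy: E = 43.02, α = 25.0, σ_y = 184.0 → σ = 248 MPa, n = 0.741
  tungsten: E = 405.4, α = 4.52, σ_y = 653.0 → σ = 423 MPa, n = 1.54
  low-carbon steel: E = 202.3, α = 12.5, σ_y = 246.8 → σ = 584 MPa, n = 0.423
  silicon nitride: E = 293.9, α = 3.01, σ_y = 523.3 → σ = 204 MPa, n = 2.56
Low-carbon steel has the lowest safety factor, n = 0.423.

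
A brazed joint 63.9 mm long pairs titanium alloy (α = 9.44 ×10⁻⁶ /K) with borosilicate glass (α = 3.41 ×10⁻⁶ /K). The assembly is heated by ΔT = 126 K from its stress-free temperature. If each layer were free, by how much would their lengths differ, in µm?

48.5 µm

Δα = |9.44 − 3.41|×10⁻⁶/K = 6.03×10⁻⁶/K.
ΔL_mismatch = Δα·L·ΔT = 6.03×10⁻⁶ × 63.9 mm × 126.0 K = 48.5 µm.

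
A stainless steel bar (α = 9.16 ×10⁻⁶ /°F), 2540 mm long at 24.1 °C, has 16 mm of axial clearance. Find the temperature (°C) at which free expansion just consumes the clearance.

406 °C

α = 9.16×10⁻⁶/°F × 9/5 = 16.5×10⁻⁶/K.
α·L₀·ΔT = 16.0 mm ⇒ ΔT = 16.0 / (16.5×10⁻⁶ × 2540.0) = 382.0 K.
T = 24.1 + 382.0 = 406.1 °C.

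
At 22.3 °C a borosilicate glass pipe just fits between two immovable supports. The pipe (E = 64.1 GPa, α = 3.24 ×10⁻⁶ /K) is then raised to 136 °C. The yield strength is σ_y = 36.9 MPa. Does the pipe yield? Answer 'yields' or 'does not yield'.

does not yield

ΔT = 113.7 K. Constrained thermal stress σ = E·α·ΔT = 64.10×10³ MPa × 3.24×10⁻⁶ × 113.7 = 23.6 MPa (compressive).
Compare to σ_y = 36.9 MPa: σ < σ_y, so it does not yield.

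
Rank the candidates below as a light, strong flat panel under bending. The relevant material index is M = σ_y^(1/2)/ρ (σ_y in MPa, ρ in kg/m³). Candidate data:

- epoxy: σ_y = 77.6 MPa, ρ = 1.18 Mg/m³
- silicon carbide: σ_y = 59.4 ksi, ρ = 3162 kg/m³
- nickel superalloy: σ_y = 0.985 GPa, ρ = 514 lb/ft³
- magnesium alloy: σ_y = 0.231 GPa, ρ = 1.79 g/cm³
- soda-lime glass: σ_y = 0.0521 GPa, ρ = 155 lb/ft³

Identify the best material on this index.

After converting to SI:
  epoxy: σ_y = 77.60 MPa, ρ = 1180 kg/m³
  silicon carbide: σ_y = 409.5 MPa, ρ = 3162 kg/m³
  nickel superalloy: σ_y = 985.0 MPa, ρ = 8233 kg/m³
  magnesium alloy: σ_y = 231.0 MPa, ρ = 1790 kg/m³
  soda-lime glass: σ_y = 52.10 MPa, ρ = 2483 kg/m³
  magnesium alloy: M = 8.49×10⁻³
  epoxy: M = 7.47×10⁻³
  silicon carbide: M = 6.40×10⁻³
  nickel superalloy: M = 3.81×10⁻³
  soda-lime glass: M = 2.91×10⁻³
Highest index: magnesium alloy.

magnesium alloy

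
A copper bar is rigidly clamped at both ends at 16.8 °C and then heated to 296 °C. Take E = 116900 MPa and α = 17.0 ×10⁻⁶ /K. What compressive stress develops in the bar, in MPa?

555 MPa

E = 116900 MPa = 116.9 GPa.
ΔT = 279.2 K. Constrained thermal stress σ = E·α·ΔT = 116.9×10³ MPa × 17.0×10⁻⁶ × 279.2 = 555 MPa (compressive).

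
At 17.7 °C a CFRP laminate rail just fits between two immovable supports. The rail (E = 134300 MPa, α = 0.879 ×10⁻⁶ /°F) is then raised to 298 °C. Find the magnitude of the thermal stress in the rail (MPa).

59.6 MPa

E = 134300 MPa = 134.3 GPa.
α = 0.879×10⁻⁶/°F × 9/5 = 1.58×10⁻⁶/K.
ΔT = 280.3 K. Constrained thermal stress σ = E·α·ΔT = 134.3×10³ MPa × 1.58×10⁻⁶ × 280.3 = 59.6 MPa (compressive).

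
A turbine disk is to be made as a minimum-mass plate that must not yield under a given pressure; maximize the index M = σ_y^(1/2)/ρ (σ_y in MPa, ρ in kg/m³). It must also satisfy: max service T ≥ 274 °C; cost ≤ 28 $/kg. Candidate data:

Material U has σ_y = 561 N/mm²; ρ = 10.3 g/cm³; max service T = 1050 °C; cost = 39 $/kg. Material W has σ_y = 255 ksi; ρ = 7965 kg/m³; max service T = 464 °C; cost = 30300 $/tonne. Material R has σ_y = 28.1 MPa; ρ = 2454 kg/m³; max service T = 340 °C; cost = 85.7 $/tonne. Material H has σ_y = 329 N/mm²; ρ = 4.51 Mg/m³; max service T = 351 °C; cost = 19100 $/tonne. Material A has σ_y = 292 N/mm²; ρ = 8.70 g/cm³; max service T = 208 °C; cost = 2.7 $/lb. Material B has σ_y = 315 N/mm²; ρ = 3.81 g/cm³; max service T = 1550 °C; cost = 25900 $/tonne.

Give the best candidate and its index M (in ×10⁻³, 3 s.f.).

material B, M = 4.66×10⁻³

Screen on constraints: max service T ≥ 274 °C; cost ≤ 28 $/kg. Survivors: material R, material H, material B.
In SI units:
  material R: σ_y = 28.10 MPa, ρ = 2454 kg/m³
  material H: σ_y = 329.0 MPa, ρ = 4510 kg/m³
  material B: σ_y = 315.0 MPa, ρ = 3810 kg/m³
  material B: M = 4.66×10⁻³
  material H: M = 4.02×10⁻³
  material R: M = 2.16×10⁻³
Material B ranks first.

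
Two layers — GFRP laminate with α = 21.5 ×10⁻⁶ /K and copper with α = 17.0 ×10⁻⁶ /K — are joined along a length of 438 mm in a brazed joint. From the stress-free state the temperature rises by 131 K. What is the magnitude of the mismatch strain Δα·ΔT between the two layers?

5.89×10⁻⁴

Δα = |21.5 − 17.0|×10⁻⁶/K = 4.50×10⁻⁶/K.
Mismatch strain = Δα·ΔT = 4.50×10⁻⁶ × 131.0 = 5.89×10⁻⁴.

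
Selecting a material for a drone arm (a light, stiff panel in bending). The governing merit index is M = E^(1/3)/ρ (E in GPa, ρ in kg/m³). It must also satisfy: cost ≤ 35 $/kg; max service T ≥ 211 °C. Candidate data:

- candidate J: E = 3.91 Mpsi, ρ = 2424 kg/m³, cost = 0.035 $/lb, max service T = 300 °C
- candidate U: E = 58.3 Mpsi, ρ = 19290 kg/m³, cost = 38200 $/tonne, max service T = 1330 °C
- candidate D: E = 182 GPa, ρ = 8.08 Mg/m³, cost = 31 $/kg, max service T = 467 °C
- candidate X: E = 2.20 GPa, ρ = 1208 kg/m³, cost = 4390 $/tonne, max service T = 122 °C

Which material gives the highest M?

candidate J

Screen on constraints: cost ≤ 35 $/kg; max service T ≥ 211 °C. Survivors: candidate J, candidate D.
Putting every candidate on a common basis:
  candidate J: E = 26.96 GPa, ρ = 2424 kg/m³
  candidate D: E = 182.0 GPa, ρ = 8080 kg/m³
  candidate J: M = 1.24×10⁻³
  candidate D: M = 0.701×10⁻³
The maximum is for candidate J.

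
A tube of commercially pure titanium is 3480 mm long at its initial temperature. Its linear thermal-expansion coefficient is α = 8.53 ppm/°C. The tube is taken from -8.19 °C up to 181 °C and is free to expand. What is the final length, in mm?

3485.6 mm

ΔT = 181 − (-8.19) = 189.2 K.
ΔL = α·L₀·ΔT = 8.53×10⁻⁶ × 3480 mm × 189.2 K = 5.62 mm.
L = L₀ + ΔL = 3480 + 5.62 = 3485.6 mm.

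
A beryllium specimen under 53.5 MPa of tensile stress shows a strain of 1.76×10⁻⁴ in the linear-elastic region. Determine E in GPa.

E = σ/ε = 53.5 MPa / 1.76×10⁻⁴ = 304000 MPa = 304 GPa.

304 GPa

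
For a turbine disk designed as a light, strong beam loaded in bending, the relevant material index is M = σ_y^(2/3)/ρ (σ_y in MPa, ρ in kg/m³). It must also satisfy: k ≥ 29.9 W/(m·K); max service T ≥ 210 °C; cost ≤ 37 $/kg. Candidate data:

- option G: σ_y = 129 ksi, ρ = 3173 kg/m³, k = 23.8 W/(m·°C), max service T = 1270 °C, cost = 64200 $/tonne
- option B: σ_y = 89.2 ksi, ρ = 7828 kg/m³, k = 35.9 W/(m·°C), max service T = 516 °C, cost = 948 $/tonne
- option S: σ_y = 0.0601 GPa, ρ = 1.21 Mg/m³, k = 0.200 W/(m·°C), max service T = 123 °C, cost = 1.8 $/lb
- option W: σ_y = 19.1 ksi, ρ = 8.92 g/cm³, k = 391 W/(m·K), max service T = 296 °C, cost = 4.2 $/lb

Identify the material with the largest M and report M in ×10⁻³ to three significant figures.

Screen on constraints: k ≥ 29.9 W/(m·K); max service T ≥ 210 °C; cost ≤ 37 $/kg. Survivors: option B, option W.
In SI units:
  option B: σ_y = 615.0 MPa, ρ = 7828 kg/m³
  option W: σ_y = 131.7 MPa, ρ = 8920 kg/m³
  option B: M = 9.24×10⁻³
  option W: M = 2.90×10⁻³
Highest index: option B.

option B, M = 9.24×10⁻³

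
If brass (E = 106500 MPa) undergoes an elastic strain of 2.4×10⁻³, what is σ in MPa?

256 MPa

E = 106500 MPa = 106.5 GPa.
σ = E·ε = 106500 MPa × 2.4×10⁻³ = 256 MPa.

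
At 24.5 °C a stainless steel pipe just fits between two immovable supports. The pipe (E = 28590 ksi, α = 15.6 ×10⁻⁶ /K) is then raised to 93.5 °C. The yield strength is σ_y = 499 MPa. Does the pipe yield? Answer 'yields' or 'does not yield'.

does not yield

E = 28590 ksi = 197.1 GPa.
ΔT = 69.00 K. Constrained thermal stress σ = E·α·ΔT = 197.1×10³ MPa × 15.6×10⁻⁶ × 69.00 = 212 MPa (compressive).
Compare to σ_y = 499 MPa: σ < σ_y, so it does not yield.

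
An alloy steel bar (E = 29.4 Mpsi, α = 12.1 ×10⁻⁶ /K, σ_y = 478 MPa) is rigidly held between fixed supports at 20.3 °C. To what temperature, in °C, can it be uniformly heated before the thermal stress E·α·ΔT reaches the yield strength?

E = 29.4 Mpsi = 202.7 GPa.
E·α·ΔT = 478.0 MPa ⇒ ΔT = 478.0 / (202.7×10³ × 12.1×10⁻⁶) = 194.9 K.
T = 20.3 + 194.9 = 215.2 °C.

215 °C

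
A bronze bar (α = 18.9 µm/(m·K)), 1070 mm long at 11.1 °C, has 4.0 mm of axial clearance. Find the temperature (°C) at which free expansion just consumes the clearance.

209 °C

α·L₀·ΔT = 4.0 mm ⇒ ΔT = 4.0 / (18.9×10⁻⁶ × 1070.0) = 197.8 K.
T = 11.1 + 197.8 = 208.9 °C.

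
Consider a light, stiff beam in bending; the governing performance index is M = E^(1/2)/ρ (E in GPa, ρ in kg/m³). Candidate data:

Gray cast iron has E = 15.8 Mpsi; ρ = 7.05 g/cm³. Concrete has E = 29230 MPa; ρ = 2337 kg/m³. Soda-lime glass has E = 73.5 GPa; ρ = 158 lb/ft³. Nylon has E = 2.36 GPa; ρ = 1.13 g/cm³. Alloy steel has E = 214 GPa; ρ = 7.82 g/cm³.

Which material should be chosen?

soda-lime glass

Normalizing units and computing the index:
  gray cast iron: E = 108.9 GPa, ρ = 7050 kg/m³
  concrete: E = 29.23 GPa, ρ = 2337 kg/m³
  soda-lime glass: E = 73.50 GPa, ρ = 2531 kg/m³
  nylon: E = 2.360 GPa, ρ = 1130 kg/m³
  alloy steel: E = 214.0 GPa, ρ = 7820 kg/m³
  soda-lime glass: M = 3.39×10⁻³
  concrete: M = 2.31×10⁻³
  alloy steel: M = 1.87×10⁻³
  gray cast iron: M = 1.48×10⁻³
  nylon: M = 1.36×10⁻³
The maximum is for soda-lime glass.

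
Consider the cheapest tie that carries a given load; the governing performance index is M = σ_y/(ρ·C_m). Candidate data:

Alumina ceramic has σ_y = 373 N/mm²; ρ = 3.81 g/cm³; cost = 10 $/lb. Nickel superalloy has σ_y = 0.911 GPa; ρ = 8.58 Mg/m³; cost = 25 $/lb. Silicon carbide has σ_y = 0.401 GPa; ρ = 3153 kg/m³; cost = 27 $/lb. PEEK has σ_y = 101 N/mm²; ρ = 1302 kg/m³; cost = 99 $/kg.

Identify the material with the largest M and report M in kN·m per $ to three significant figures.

alumina ceramic, M = 4.44 kN·m per $

After converting to SI:
  alumina ceramic: σ_y = 373.0 MPa, ρ = 3810 kg/m³, cost = 22.05 $/kg
  nickel superalloy: σ_y = 911.0 MPa, ρ = 8580 kg/m³, cost = 55.11 $/kg
  silicon carbide: σ_y = 401.0 MPa, ρ = 3153 kg/m³, cost = 59.52 $/kg
  PEEK: σ_y = 101.0 MPa, ρ = 1302 kg/m³, cost = 99.00 $/kg
  alumina ceramic: M = 4.44 kN·m per $
  silicon carbide: M = 2.14 kN·m per $
  nickel superalloy: M = 1.93 kN·m per $
  PEEK: M = 0.784 kN·m per $
Highest index: alumina ceramic.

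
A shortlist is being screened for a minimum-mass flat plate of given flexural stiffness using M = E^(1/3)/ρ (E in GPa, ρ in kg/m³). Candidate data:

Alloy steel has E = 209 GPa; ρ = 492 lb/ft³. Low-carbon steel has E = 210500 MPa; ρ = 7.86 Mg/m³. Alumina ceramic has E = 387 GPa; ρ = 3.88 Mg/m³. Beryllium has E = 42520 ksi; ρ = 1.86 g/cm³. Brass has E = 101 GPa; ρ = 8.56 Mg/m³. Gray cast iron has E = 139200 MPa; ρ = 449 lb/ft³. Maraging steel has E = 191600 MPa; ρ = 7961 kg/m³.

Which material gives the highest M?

Putting every candidate on a common basis:
  alloy steel: E = 209.0 GPa, ρ = 7881 kg/m³
  low-carbon steel: E = 210.5 GPa, ρ = 7860 kg/m³
  alumina ceramic: E = 387.0 GPa, ρ = 3880 kg/m³
  beryllium: E = 293.2 GPa, ρ = 1860 kg/m³
  brass: E = 101.0 GPa, ρ = 8560 kg/m³
  gray cast iron: E = 139.2 GPa, ρ = 7192 kg/m³
  maraging steel: E = 191.6 GPa, ρ = 7961 kg/m³
  beryllium: M = 3.57×10⁻³
  alumina ceramic: M = 1.88×10⁻³
  low-carbon steel: M = 0.757×10⁻³
  alloy steel: M = 0.753×10⁻³
  maraging steel: M = 0.724×10⁻³
  gray cast iron: M = 0.721×10⁻³
  brass: M = 0.544×10⁻³
Highest index: beryllium.

beryllium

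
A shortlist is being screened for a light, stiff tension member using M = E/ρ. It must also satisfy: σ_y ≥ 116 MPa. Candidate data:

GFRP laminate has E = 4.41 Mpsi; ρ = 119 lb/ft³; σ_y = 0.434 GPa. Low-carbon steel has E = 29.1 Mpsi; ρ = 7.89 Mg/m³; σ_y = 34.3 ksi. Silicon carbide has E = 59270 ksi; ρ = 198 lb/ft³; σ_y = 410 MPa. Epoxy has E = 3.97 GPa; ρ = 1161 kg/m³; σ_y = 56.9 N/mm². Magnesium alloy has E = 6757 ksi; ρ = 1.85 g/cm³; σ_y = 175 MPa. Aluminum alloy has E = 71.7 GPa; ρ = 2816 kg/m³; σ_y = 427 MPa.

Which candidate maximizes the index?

Screen on constraints: σ_y ≥ 116 MPa. Survivors: GFRP laminate, low-carbon steel, silicon carbide, magnesium alloy, aluminum alloy.
Putting every candidate on a common basis:
  GFRP laminate: E = 30.41 GPa, ρ = 1906 kg/m³
  low-carbon steel: E = 200.6 GPa, ρ = 7890 kg/m³
  silicon carbide: E = 408.7 GPa, ρ = 3172 kg/m³
  magnesium alloy: E = 46.59 GPa, ρ = 1850 kg/m³
  aluminum alloy: E = 71.70 GPa, ρ = 2816 kg/m³
  silicon carbide: M = 129 MN·m/kg
  aluminum alloy: M = 25.5 MN·m/kg
  low-carbon steel: M = 25.4 MN·m/kg
  magnesium alloy: M = 25.2 MN·m/kg
  GFRP laminate: M = 16.0 MN·m/kg
Silicon carbide ranks first.

silicon carbide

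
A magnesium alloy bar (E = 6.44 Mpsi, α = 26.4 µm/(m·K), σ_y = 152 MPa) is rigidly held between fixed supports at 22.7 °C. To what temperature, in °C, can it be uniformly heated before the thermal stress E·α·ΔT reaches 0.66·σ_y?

E = 6.44 Mpsi = 44.40 GPa.
E·α·ΔT = 100.3 MPa ⇒ ΔT = 100.3 / (44.40×10³ × 26.4×10⁻⁶) = 85.58 K.
T = 22.7 + 85.58 = 108.3 °C.

108 °C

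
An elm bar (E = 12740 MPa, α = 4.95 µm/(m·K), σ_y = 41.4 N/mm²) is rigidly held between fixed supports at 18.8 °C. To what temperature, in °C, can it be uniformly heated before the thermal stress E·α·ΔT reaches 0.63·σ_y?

432 °C

E = 12740 MPa = 12.74 GPa.
σ_y = 41.4 N/mm² = 41.40 MPa.
E·α·ΔT = 26.08 MPa ⇒ ΔT = 26.08 / (12.74×10³ × 4.95×10⁻⁶) = 413.6 K.
T = 18.8 + 413.6 = 432.4 °C.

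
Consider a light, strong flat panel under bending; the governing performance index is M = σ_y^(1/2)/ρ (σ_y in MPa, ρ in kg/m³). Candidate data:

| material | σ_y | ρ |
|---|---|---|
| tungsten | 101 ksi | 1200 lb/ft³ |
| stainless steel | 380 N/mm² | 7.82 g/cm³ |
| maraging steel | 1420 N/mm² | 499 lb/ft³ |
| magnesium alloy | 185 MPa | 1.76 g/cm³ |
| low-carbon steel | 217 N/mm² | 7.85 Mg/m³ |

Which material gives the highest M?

magnesium alloy

In SI units:
  tungsten: σ_y = 696.4 MPa, ρ = 19220 kg/m³
  stainless steel: σ_y = 380.0 MPa, ρ = 7820 kg/m³
  maraging steel: σ_y = 1420 MPa, ρ = 7993 kg/m³
  magnesium alloy: σ_y = 185.0 MPa, ρ = 1760 kg/m³
  low-carbon steel: σ_y = 217.0 MPa, ρ = 7850 kg/m³
  magnesium alloy: M = 7.73×10⁻³
  maraging steel: M = 4.71×10⁻³
  stainless steel: M = 2.49×10⁻³
  low-carbon steel: M = 1.88×10⁻³
  tungsten: M = 1.37×10⁻³
Magnesium alloy has the largest M.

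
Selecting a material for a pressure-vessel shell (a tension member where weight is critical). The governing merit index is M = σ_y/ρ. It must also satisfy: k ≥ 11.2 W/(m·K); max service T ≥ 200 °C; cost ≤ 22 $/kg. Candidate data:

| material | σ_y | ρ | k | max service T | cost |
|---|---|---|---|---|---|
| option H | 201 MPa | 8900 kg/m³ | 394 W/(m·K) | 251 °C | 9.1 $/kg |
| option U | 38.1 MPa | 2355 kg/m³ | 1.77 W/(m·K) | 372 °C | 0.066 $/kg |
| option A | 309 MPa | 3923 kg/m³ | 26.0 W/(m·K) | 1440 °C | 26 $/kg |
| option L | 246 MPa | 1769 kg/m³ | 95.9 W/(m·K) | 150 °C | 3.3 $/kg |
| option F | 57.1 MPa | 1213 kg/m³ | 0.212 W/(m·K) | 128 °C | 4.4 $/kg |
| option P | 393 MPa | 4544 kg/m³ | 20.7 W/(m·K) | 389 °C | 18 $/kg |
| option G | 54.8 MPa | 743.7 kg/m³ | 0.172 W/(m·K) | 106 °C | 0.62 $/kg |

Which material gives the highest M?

option P

Screen on constraints: k ≥ 11.2 W/(m·K); max service T ≥ 200 °C; cost ≤ 22 $/kg. Survivors: option H, option P.
Evaluate M for each candidate:
  option P: M = 86.5 kN·m/kg
  option H: M = 22.6 kN·m/kg
The maximum is for option P.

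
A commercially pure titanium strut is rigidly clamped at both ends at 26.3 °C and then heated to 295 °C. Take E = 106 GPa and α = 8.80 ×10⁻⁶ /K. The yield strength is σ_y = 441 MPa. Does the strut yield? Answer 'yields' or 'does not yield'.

does not yield

ΔT = 268.7 K. Constrained thermal stress σ = E·α·ΔT = 106.0×10³ MPa × 8.80×10⁻⁶ × 268.7 = 251 MPa (compressive).
Compare to σ_y = 441 MPa: σ < σ_y, so it does not yield.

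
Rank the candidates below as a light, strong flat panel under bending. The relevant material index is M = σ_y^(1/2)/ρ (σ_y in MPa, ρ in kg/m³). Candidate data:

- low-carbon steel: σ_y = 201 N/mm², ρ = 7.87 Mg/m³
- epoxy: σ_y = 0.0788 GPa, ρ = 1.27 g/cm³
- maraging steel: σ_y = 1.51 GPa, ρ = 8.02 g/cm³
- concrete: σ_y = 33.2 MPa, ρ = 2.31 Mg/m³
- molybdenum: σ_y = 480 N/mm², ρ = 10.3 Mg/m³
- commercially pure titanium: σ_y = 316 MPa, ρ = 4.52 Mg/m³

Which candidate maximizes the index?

After converting to SI:
  low-carbon steel: σ_y = 201.0 MPa, ρ = 7870 kg/m³
  epoxy: σ_y = 78.80 MPa, ρ = 1270 kg/m³
  maraging steel: σ_y = 1510 MPa, ρ = 8020 kg/m³
  concrete: σ_y = 33.20 MPa, ρ = 2310 kg/m³
  molybdenum: σ_y = 480.0 MPa, ρ = 10300 kg/m³
  commercially pure titanium: σ_y = 316.0 MPa, ρ = 4520 kg/m³
  epoxy: M = 6.99×10⁻³
  maraging steel: M = 4.85×10⁻³
  commercially pure titanium: M = 3.93×10⁻³
  concrete: M = 2.49×10⁻³
  molybdenum: M = 2.13×10⁻³
  low-carbon steel: M = 1.80×10⁻³
Epoxy has the largest M.

epoxy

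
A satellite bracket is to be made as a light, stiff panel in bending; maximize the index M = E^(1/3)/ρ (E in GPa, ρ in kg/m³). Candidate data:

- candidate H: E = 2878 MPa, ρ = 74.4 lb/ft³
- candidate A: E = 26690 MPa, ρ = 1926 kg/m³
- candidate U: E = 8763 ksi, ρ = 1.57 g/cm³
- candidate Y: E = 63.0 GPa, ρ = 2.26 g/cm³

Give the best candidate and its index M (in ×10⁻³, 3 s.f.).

Convert each candidate to consistent units, then evaluate M:
  candidate H: E = 2.878 GPa, ρ = 1192 kg/m³
  candidate A: E = 26.69 GPa, ρ = 1926 kg/m³
  candidate U: E = 60.42 GPa, ρ = 1570 kg/m³
  candidate Y: E = 63.00 GPa, ρ = 2260 kg/m³
  candidate U: M = 2.50×10⁻³
  candidate Y: M = 1.76×10⁻³
  candidate A: M = 1.55×10⁻³
  candidate H: M = 1.19×10⁻³
The maximum is for candidate U.

candidate U, M = 2.50×10⁻³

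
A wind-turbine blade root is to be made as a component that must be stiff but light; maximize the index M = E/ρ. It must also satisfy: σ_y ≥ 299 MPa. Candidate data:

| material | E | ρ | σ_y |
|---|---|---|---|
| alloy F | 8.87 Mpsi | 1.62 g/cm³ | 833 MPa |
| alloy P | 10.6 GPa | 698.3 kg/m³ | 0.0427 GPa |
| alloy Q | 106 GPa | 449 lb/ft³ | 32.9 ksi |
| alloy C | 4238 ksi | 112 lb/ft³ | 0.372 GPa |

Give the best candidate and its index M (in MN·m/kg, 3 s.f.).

Screen on constraints: σ_y ≥ 299 MPa. Survivors: alloy F, alloy C.
Normalizing units and computing the index:
  alloy F: E = 61.16 GPa, ρ = 1620 kg/m³
  alloy C: E = 29.22 GPa, ρ = 1794 kg/m³
  alloy F: M = 37.8 MN·m/kg
  alloy C: M = 16.3 MN·m/kg
The maximum is for alloy F.

alloy F, M = 37.8 MN·m/kg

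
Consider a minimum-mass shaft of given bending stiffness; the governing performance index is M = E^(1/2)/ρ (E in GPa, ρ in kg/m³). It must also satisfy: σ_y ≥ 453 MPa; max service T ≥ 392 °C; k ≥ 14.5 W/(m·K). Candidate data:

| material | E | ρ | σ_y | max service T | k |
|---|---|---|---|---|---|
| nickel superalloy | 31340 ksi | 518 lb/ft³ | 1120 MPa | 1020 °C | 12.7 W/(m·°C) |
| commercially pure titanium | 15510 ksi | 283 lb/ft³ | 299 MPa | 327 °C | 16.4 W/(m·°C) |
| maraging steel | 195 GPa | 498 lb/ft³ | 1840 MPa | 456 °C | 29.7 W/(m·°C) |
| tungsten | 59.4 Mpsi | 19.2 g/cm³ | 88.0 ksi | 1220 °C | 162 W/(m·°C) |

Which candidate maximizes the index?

Screen on constraints: σ_y ≥ 453 MPa; max service T ≥ 392 °C; k ≥ 14.5 W/(m·K). Survivors: maraging steel, tungsten.
Normalizing units and computing the index:
  maraging steel: E = 195.0 GPa, ρ = 7977 kg/m³
  tungsten: E = 409.5 GPa, ρ = 19200 kg/m³
  maraging steel: M = 1.75×10⁻³
  tungsten: M = 1.05×10⁻³
The maximum is for maraging steel.

maraging steel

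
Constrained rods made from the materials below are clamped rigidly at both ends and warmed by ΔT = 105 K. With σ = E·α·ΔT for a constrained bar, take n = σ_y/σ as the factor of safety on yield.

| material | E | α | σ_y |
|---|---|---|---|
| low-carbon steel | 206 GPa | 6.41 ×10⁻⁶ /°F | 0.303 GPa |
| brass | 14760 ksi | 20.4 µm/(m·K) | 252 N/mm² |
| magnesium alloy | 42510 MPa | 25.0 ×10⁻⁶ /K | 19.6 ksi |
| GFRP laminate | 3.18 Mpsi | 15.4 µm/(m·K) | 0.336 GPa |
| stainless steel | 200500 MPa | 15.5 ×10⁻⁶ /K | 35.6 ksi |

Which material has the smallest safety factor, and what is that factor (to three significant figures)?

stainless steel, n = 0.752

Converting E to GPa, α to ×10⁻⁶/K, σ_y to MPa, then σ and n for each:
  low-carbon steel: E = 206.0, α = 11.5, σ_y = 303.0 → σ = 250 MPa, n = 1.21
  brass: E = 101.8, α = 20.4, σ_y = 252.0 → σ = 218 MPa, n = 1.16
  magnesium alloy: E = 42.51, α = 25.0, σ_y = 135.1 → σ = 112 MPa, n = 1.21
  GFRP laminate: E = 21.93, α = 15.4, σ_y = 336.0 → σ = 35.5 MPa, n = 9.48
  stainless steel: E = 200.5, α = 15.5, σ_y = 245.5 → σ = 326 MPa, n = 0.752
Stainless steel has the lowest safety factor, n = 0.752.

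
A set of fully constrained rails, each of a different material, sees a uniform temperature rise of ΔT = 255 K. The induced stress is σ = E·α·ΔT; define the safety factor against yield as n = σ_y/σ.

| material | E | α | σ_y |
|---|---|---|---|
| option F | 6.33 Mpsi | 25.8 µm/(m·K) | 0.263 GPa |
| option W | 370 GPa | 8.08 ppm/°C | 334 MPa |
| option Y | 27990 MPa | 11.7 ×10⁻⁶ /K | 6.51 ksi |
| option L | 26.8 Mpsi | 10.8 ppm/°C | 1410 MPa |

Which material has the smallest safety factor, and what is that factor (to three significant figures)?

With everything in SI (GPa, ×10⁻⁶/K, MPa):
  option F: E = 43.64, α = 25.8, σ_y = 263.0 → σ = 287 MPa, n = 0.916
  option W: E = 370.0, α = 8.08, σ_y = 334.0 → σ = 762 MPa, n = 0.438
  option Y: E = 27.99, α = 11.7, σ_y = 44.88 → σ = 83.5 MPa, n = 0.537
  option L: E = 184.8, α = 10.8, σ_y = 1410 → σ = 509 MPa, n = 2.77
The minimum is option W at n = 0.438.

option W, n = 0.438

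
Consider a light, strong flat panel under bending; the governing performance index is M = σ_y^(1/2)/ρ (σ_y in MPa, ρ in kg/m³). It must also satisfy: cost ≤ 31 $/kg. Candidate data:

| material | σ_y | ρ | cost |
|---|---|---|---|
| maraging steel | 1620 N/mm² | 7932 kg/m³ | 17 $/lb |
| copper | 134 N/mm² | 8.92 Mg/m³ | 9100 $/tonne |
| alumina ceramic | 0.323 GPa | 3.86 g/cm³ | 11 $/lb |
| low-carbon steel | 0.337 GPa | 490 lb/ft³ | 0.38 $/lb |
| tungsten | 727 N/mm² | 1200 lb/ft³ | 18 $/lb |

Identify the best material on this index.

Screen on constraints: cost ≤ 31 $/kg. Survivors: copper, alumina ceramic, low-carbon steel.
Putting every candidate on a common basis:
  copper: σ_y = 134.0 MPa, ρ = 8920 kg/m³
  alumina ceramic: σ_y = 323.0 MPa, ρ = 3860 kg/m³
  low-carbon steel: σ_y = 337.0 MPa, ρ = 7849 kg/m³
  alumina ceramic: M = 4.66×10⁻³
  low-carbon steel: M = 2.34×10⁻³
  copper: M = 1.30×10⁻³
Highest index: alumina ceramic.

alumina ceramic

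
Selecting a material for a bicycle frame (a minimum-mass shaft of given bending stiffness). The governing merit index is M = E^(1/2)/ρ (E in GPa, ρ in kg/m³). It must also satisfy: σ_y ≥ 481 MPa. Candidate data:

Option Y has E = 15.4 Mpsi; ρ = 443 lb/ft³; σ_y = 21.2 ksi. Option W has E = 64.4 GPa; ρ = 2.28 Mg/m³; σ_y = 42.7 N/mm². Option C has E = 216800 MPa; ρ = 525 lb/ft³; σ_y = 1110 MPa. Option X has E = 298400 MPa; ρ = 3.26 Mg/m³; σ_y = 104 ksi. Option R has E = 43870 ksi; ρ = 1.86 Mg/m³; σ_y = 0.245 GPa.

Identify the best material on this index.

option X

Screen on constraints: σ_y ≥ 481 MPa. Survivors: option C, option X.
Putting every candidate on a common basis:
  option C: E = 216.8 GPa, ρ = 8410 kg/m³
  option X: E = 298.4 GPa, ρ = 3260 kg/m³
  option X: M = 5.30×10⁻³
  option C: M = 1.75×10⁻³
Highest index: option X.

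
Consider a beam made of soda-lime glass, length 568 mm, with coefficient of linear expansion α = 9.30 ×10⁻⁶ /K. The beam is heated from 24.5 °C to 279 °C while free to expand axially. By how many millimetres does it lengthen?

ΔT = 279 − 24.5 = 254.5 K.
ΔL = α·L₀·ΔT = 9.30×10⁻⁶ × 568 mm × 254.5 K = 1.34 mm.

1.34 mm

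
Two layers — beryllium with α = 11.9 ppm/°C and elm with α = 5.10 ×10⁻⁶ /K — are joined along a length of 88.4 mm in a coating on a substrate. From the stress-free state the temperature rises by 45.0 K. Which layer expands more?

α(beryllium) = 11.9×10⁻⁶/K vs α(elm) = 5.10×10⁻⁶/K.
Higher α expands more for the same ΔT: beryllium.

beryllium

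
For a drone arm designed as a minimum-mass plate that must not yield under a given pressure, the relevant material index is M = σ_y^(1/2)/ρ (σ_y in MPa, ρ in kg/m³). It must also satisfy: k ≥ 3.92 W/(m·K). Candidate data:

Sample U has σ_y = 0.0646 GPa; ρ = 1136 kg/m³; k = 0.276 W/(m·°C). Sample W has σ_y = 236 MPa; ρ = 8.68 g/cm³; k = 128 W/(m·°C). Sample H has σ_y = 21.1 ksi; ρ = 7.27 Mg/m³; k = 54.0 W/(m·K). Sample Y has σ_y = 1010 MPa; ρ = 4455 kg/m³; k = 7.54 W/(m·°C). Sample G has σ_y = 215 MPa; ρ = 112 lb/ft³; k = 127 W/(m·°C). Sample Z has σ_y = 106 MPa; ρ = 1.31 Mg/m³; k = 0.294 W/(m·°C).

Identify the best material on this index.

Screen on constraints: k ≥ 3.92 W/(m·K). Survivors: sample W, sample H, sample Y, sample G.
Putting every candidate on a common basis:
  sample W: σ_y = 236.0 MPa, ρ = 8680 kg/m³
  sample H: σ_y = 145.5 MPa, ρ = 7270 kg/m³
  sample Y: σ_y = 1010 MPa, ρ = 4455 kg/m³
  sample G: σ_y = 215.0 MPa, ρ = 1794 kg/m³
  sample G: M = 8.17×10⁻³
  sample Y: M = 7.13×10⁻³
  sample W: M = 1.77×10⁻³
  sample H: M = 1.66×10⁻³
The maximum is for sample G.

sample G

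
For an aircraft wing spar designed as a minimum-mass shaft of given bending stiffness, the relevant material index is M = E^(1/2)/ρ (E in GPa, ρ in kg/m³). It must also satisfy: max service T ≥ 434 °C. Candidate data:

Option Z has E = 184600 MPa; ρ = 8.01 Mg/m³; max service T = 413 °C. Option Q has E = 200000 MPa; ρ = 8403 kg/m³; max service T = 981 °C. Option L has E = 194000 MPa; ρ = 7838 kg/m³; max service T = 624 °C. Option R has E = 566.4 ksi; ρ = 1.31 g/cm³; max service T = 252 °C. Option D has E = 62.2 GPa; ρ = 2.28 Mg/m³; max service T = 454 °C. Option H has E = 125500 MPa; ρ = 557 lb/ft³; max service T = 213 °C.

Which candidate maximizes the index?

option D

Screen on constraints: max service T ≥ 434 °C. Survivors: option Q, option L, option D.
In SI units:
  option Q: E = 200.0 GPa, ρ = 8403 kg/m³
  option L: E = 194.0 GPa, ρ = 7838 kg/m³
  option D: E = 62.20 GPa, ρ = 2280 kg/m³
  option D: M = 3.46×10⁻³
  option L: M = 1.78×10⁻³
  option Q: M = 1.68×10⁻³
Option D ranks first.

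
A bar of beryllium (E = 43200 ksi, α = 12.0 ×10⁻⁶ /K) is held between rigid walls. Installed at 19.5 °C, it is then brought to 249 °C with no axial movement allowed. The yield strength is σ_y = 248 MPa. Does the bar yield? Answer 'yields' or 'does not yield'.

yields

E = 43200 ksi = 297.9 GPa.
ΔT = 229.5 K. Constrained thermal stress σ = E·α·ΔT = 297.9×10³ MPa × 12.0×10⁻⁶ × 229.5 = 820 MPa (compressive).
Compare to σ_y = 248 MPa: σ ≥ σ_y, so it yields.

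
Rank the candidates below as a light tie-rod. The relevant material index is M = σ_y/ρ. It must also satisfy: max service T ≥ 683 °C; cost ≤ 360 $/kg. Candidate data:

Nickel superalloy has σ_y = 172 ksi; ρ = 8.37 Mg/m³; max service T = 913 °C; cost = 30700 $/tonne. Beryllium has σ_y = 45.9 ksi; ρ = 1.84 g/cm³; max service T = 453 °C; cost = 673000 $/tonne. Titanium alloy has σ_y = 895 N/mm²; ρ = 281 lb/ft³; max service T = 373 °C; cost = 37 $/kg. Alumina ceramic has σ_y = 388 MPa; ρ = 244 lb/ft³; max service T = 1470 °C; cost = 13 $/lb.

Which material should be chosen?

Screen on constraints: max service T ≥ 683 °C; cost ≤ 360 $/kg. Survivors: nickel superalloy, alumina ceramic.
Normalizing units and computing the index:
  nickel superalloy: σ_y = 1186 MPa, ρ = 8370 kg/m³
  alumina ceramic: σ_y = 388.0 MPa, ρ = 3909 kg/m³
  nickel superalloy: M = 142 kN·m/kg
  alumina ceramic: M = 99.3 kN·m/kg
Nickel superalloy ranks first.

nickel superalloy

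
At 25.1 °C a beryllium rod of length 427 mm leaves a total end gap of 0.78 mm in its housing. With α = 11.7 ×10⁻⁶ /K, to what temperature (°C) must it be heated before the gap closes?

181 °C

α·L₀·ΔT = 0.78 mm ⇒ ΔT = 0.78 / (11.7×10⁻⁶ × 427.0) = 156.1 K.
T = 25.1 + 156.1 = 181.2 °C.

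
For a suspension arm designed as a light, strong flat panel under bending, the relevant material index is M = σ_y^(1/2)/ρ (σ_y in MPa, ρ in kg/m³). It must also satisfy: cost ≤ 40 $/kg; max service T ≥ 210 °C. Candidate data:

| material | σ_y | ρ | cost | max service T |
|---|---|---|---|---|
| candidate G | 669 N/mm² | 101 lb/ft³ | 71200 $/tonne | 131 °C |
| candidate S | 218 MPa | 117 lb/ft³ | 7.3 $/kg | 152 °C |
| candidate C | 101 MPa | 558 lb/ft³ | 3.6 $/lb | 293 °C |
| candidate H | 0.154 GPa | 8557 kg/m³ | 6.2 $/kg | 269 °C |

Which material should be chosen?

Screen on constraints: cost ≤ 40 $/kg; max service T ≥ 210 °C. Survivors: candidate C, candidate H.
In SI units:
  candidate C: σ_y = 101.0 MPa, ρ = 8938 kg/m³
  candidate H: σ_y = 154.0 MPa, ρ = 8557 kg/m³
  candidate H: M = 1.45×10⁻³
  candidate C: M = 1.12×10⁻³
Candidate H has the largest M.

candidate H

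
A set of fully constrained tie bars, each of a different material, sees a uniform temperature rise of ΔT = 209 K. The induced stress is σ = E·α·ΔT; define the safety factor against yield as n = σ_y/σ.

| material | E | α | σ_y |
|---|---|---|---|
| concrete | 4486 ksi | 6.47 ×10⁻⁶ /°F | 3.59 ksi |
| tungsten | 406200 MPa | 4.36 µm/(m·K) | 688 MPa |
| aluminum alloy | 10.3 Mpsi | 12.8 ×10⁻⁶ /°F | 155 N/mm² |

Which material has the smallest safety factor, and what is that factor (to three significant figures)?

concrete, n = 0.329

With everything in SI (GPa, ×10⁻⁶/K, MPa):
  concrete: E = 30.93, α = 11.6, σ_y = 24.75 → σ = 75.3 MPa, n = 0.329
  tungsten: E = 406.2, α = 4.36, σ_y = 688.0 → σ = 370 MPa, n = 1.86
  aluminum alloy: E = 71.02, α = 23.0, σ_y = 155.0 → σ = 342 MPa, n = 0.453
Concrete has the lowest safety factor, n = 0.329.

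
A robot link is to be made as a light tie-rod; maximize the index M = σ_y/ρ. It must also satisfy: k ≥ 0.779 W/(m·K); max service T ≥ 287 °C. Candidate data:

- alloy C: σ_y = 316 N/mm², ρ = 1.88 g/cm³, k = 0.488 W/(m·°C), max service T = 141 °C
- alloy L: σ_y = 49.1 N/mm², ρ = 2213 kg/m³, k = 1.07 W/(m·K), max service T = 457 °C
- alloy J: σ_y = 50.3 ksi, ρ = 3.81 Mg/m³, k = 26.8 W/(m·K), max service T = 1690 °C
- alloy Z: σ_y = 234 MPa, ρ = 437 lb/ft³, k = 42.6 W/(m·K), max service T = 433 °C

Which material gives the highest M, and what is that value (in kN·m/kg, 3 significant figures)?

alloy J, M = 91.0 kN·m/kg

Screen on constraints: k ≥ 0.779 W/(m·K); max service T ≥ 287 °C. Survivors: alloy L, alloy J, alloy Z.
Normalizing units and computing the index:
  alloy L: σ_y = 49.10 MPa, ρ = 2213 kg/m³
  alloy J: σ_y = 346.8 MPa, ρ = 3810 kg/m³
  alloy Z: σ_y = 234.0 MPa, ρ = 7000 kg/m³
  alloy J: M = 91.0 kN·m/kg
  alloy Z: M = 33.4 kN·m/kg
  alloy L: M = 22.2 kN·m/kg
The maximum is for alloy J.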